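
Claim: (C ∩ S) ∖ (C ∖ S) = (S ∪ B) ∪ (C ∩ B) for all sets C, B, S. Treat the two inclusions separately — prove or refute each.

(⊆) holds; (⊇) fails.

Forward inclusion. Let x ∈ (C ∩ S) ∖ (C ∖ S). Then either x ∈ C ∩ S and x ∉ B; or x ∈ C ∩ B ∩ S. In each case x ∈ (S ∪ B) ∪ (C ∩ B), so (C ∩ S) ∖ (C ∖ S) ⊆ (S ∪ B) ∪ (C ∩ B).

Reverse inclusion. This inclusion fails. Take C = ∅, B = {1}, S = ∅; then 1 ∈ (S ∪ B) ∪ (C ∩ B) but 1 ∉ (C ∩ S) ∖ (C ∖ S).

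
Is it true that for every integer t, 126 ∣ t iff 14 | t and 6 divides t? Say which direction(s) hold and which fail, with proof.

[⇒] If 126 ∣ t, write t = 126q. Since 126 = 9·14, t = 14·(9q), so 14 ∣ t; and since 126 = 21·6, t = 6·(21q), so 6 ∣ t.

[⇐] This fails: take t = 42. Both 14 ∣ 42 and 6 ∣ 42, yet 42 is not a multiple of 126 (since 42 = 0·126 + 42), so 126 ∤ 42.

Not equivalent: only (⇒) holds.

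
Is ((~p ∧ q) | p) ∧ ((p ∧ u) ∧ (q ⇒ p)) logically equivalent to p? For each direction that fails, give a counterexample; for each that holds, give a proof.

Forward direction. Assume the antecedent. If p is true, p reduces to true regardless of the other variables. If p is false, the antecedent cannot hold. Either way p holds.

Converse. This fails. Under p = T, q = F, u = F, the left side is false but the right side is true.

(⇒) holds; (⇐) fails.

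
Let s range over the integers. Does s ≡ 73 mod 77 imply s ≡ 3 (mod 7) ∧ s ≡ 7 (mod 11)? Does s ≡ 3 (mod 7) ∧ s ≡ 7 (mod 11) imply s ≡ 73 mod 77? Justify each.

Both directions hold.

(⟹) Suppose s ≡ 73 (mod 77); write s = 77j + 73. Since 7 ∣ 77, reducing mod 7 gives s ≡ 73 ≡ 3 (mod 7); since 11 ∣ 77, reducing mod 11 gives s ≡ 73 ≡ 7 (mod 11).

(⟸) Conversely, if s ≡ 3 (mod 7) and s ≡ 7 (mod 11), then by the Chinese remainder theorem s ≡ 73 (mod 77). This is exactly s ≡ 73 (mod 77).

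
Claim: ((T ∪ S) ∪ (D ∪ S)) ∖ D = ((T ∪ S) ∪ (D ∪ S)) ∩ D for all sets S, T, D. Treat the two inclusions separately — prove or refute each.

Both inclusions fail.

Forward inclusion. This inclusion fails. Take S = {1}, T = ∅, D = ∅; then 1 ∈ ((T ∪ S) ∪ (D ∪ S)) ∖ D but 1 ∉ ((T ∪ S) ∪ (D ∪ S)) ∩ D.

Reverse inclusion. This inclusion fails. Take S = ∅, T = ∅, D = {1}; then 1 ∈ ((T ∪ S) ∪ (D ∪ S)) ∩ D but 1 ∉ ((T ∪ S) ∪ (D ∪ S)) ∖ D.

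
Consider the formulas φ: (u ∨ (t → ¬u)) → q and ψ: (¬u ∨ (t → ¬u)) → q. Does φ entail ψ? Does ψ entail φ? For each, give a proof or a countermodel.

(←) This fails. Under t = T, u = T, q = F, the left side is false but the right side is true.

(→) Assume the antecedent. If t is true, the antecedent forces (t = T, u = F, q = T) or (t = T, u = T, q = T), and (¬u ∨ (t → ¬u)) → q holds there. If t is false, the antecedent forces (t = F, u = F, q = T) or (t = F, u = T, q = T), and (¬u ∨ (t → ¬u)) → q holds there. Either way (¬u ∨ (t → ¬u)) → q holds.

Only the forward direction holds.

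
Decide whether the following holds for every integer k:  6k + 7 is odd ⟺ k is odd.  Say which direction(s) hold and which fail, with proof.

Only the converse holds.

[⇐] Suppose k is odd. Since 6 is even, 6k is even for every k, so 6k + 7 has the same parity as 7, which is odd. Hence 6k + 7 is odd.

[⇒] This fails: take k = 4. Then 6k + 7 = 31, which is odd, yet k = 4 is even, not odd.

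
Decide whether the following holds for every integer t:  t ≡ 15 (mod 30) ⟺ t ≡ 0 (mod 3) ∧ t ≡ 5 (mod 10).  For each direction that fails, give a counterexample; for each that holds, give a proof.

The biconditional holds.

(⇒) Suppose t ≡ 15 (mod 30); write t = 30j + 15. Since 3 ∣ 30, reducing mod 3 gives t ≡ 15 ≡ 0 (mod 3); since 10 ∣ 30, reducing mod 10 gives t ≡ 15 ≡ 5 (mod 10).

(⇐) Conversely, if t ≡ 0 (mod 3) and t ≡ 5 (mod 10), then by the Chinese remainder theorem t ≡ 15 (mod 30). This is exactly t ≡ 15 (mod 30).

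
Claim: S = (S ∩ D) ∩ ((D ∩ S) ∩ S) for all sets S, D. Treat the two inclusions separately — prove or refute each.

(⊇) Let x ∈ (S ∩ D) ∩ ((D ∩ S) ∩ S). Then x ∈ S ∩ D, from which x ∈ S.

(⊆) This inclusion fails. Take S = {1}, D = ∅; then 1 ∈ S but 1 ∉ (S ∩ D) ∩ ((D ∩ S) ∩ S).

Only the reverse inclusion holds.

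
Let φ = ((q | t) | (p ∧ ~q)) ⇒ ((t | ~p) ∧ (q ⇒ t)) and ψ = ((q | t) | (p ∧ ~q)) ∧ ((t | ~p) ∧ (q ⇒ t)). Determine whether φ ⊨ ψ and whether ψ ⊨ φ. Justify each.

Not equivalent: only (⇐) holds.

(⇒) This fails. Under t = F, q = F, p = F, the left side is true but the right side is false.

(⇐) Assume the antecedent. If t is true, the consequent reduces to true regardless of the other variables. If t is false, the antecedent cannot hold. Either way the consequent holds.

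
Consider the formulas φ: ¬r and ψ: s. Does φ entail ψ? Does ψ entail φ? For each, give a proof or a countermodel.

(⇒) fails and (⇐) fails.

(→) This fails. Under s = F, r = F, the left side is true but the right side is false.

(←) This fails. Under s = T, r = T, the left side is false but the right side is true.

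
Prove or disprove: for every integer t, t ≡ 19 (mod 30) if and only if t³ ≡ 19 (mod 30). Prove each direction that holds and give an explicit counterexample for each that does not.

Both directions hold.

[⇐] Suppose t³ ≡ 19 (mod 30). The only residue r in {0, …, 29} with r³ ≡ 19 (mod 30) is r = 19, so t ≡ 19 (mod 30).

[⇒] Suppose t ≡ 19 (mod 30). Write t = 30j + 19. Then (30j + 19)³ = 27000j³ + 51300j² + 32490j + 6859 = 30(900j³ + 1710j² + 1083j + 228) + 19, so t³ ≡ 19 (mod 30).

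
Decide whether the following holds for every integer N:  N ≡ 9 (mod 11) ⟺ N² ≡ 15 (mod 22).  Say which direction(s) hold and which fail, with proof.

[⇒] This fails: take N = 20. Then 20 ≡ 9 (mod 11), but 20² = 400 ≡ 4 (mod 22), not 15.

[⇐] This fails: take N = 13. Then 13² = 169 ≡ 15 (mod 22), yet 13 ≡ 2 (mod 11), not 9.

Both directions fail.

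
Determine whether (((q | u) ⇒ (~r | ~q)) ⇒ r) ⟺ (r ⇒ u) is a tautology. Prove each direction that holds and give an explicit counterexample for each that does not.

Both directions fail.

Forward direction. This fails. Under u = F, r = T, q = F, the left side is true but the right side is false.

Converse. This fails. Under u = F, r = F, q = F, the left side is false but the right side is true.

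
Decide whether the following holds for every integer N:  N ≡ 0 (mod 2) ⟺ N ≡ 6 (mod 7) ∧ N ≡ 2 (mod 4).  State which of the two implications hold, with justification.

(⟹) This fails: N = 0 gives 0 ≡ 0 (mod 2) but 0 ≡ 0 (mod 7), so the conjunction on the right does not hold.

(⟸) Conversely, if N ≡ 6 (mod 7) and N ≡ 2 (mod 4), then by the Chinese remainder theorem N ≡ 6 (mod 28). Since 6 ≡ 0 (mod 2) and 2 ∣ 28, we get N ≡ 0 (mod 2).

The forward direction fails; the converse holds.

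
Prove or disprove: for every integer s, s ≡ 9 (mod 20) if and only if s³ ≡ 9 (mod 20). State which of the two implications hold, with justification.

(→) Suppose s ≡ 9 (mod 20). Write s = 20j + 9. Then (20j + 9)³ = 8000j³ + 10800j² + 4860j + 729 = 20(400j³ + 540j² + 243j + 36) + 9, so s³ ≡ 9 (mod 20).

(←) Conversely, suppose s³ ≡ 9 (mod 20). The only residue r in {0, …, 19} with r³ ≡ 9 (mod 20) is r = 9, so s ≡ 9 (mod 20).

Both directions hold; the statement is true.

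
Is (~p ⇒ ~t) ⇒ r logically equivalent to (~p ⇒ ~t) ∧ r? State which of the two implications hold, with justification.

Converse. Assume the antecedent. If t is true, the antecedent forces (t = T, p = T, r = T), and (~p ⇒ ~t) ⇒ r holds there. If t is false, the antecedent forces (t = F, p = F, r = T) or (t = F, p = T, r = T), and (~p ⇒ ~t) ⇒ r holds there. Either way (~p ⇒ ~t) ⇒ r holds.

Forward direction. This fails. Under t = T, p = F, r = F, the left side is true but the right side is false.

Only the reverse direction holds.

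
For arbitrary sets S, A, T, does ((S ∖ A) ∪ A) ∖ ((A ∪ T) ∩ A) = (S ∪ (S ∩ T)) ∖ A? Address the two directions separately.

The two sets are equal.

(⊆) Let x ∈ ((S ∖ A) ∪ A) ∖ ((A ∪ T) ∩ A). Then either x ∈ S and x ∉ A, T; or x ∈ S ∩ T and x ∉ A. In each case x ∈ (S ∪ (S ∩ T)) ∖ A, so ((S ∖ A) ∪ A) ∖ ((A ∪ T) ∩ A) ⊆ (S ∪ (S ∩ T)) ∖ A.

(⊇) Let x ∈ (S ∪ (S ∩ T)) ∖ A. Then either x ∈ S and x ∉ A, T; or x ∈ S ∩ T and x ∉ A. In each case x ∈ ((S ∖ A) ∪ A) ∖ ((A ∪ T) ∩ A), so (S ∪ (S ∩ T)) ∖ A ⊆ ((S ∖ A) ∪ A) ∖ ((A ∪ T) ∩ A).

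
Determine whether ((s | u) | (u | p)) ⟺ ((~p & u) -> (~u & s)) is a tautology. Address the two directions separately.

(⇒) This fails. Under s = F, u = T, p = F, the left side is true but the right side is false.

(⇐) This fails. Under s = F, u = F, p = F, the left side is false but the right side is true.

Neither implication holds.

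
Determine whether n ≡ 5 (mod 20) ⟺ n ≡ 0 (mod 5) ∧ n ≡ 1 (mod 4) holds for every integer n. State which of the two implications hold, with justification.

[⇒] Suppose n ≡ 5 (mod 20); write n = 20j + 5. Since 5 ∣ 20, reducing mod 5 gives n ≡ 5 ≡ 0 (mod 5); since 4 ∣ 20, reducing mod 4 gives n ≡ 5 ≡ 1 (mod 4).

[⇐] Conversely, if n ≡ 0 (mod 5) and n ≡ 1 (mod 4), then by the Chinese remainder theorem n ≡ 5 (mod 20). This is exactly n ≡ 5 (mod 20).

The biconditional holds.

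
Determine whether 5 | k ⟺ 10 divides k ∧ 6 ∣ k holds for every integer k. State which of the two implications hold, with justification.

Not equivalent: only (⇐) holds.

Forward direction. This fails: take k = 5. Certainly 5 ∣ 5, but 10 ∤ 5.

Converse. Suppose 10 ∣ k and 6 ∣ k. Any common multiple of 10 and 6 is a multiple of their lcm; here lcm(10, 6) = 10·6/gcd(10, 6) = 60/2 = 30, so 30 ∣ k. Since 5 ∣ 30, it follows that 5 ∣ k.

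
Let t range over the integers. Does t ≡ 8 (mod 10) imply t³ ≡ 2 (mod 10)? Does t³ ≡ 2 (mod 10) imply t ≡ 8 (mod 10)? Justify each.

[⇒] Suppose t ≡ 8 (mod 10). Write t = 10j + 8. Then (10j + 8)³ = 1000j³ + 2400j² + 1920j + 512 = 10(100j³ + 240j² + 192j + 51) + 2, so t³ ≡ 2 (mod 10).

[⇐] For the converse, argue contrapositively. If t ≢ 8 (mod 10), then t is congruent to one of 0, 1, 2, 3, 4, 5, 6, 7, 9 modulo 10, and these give t³ ≡ 0, 1, 8, 7, 4, 5, 6, 3, 9 respectively — never 2.

The biconditional holds.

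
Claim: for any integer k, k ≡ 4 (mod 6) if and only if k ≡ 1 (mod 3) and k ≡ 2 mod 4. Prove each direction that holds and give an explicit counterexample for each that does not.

(⇒) fails; (⇐) holds.

Forward direction. This fails: k = 4 gives 4 ≡ 4 (mod 6) but 4 ≡ 0 (mod 4), so the conjunction on the right does not hold.

Converse. If k ≡ 1 (mod 3) and k ≡ 2 (mod 4), then by the Chinese remainder theorem k ≡ 10 (mod 12). Since 10 ≡ 4 (mod 6) and 6 ∣ 12, we get k ≡ 4 (mod 6).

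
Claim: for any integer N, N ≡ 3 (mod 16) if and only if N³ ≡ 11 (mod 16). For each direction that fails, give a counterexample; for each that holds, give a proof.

(⟸) Suppose N³ ≡ 11 (mod 16). The only residue r in {0, …, 15} with r³ ≡ 11 (mod 16) is r = 3, so N ≡ 3 (mod 16).

(⟹) Suppose N ≡ 3 (mod 16). Write N = 16j + 3. Then (16j + 3)³ = 4096j³ + 2304j² + 432j + 27 = 16(256j³ + 144j² + 27j + 1) + 11, so N³ ≡ 11 (mod 16).

Equivalent; both directions hold.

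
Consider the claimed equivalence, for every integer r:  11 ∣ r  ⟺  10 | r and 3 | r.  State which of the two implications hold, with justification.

(⟹) This fails: take r = 11. Certainly 11 ∣ 11, but 10 ∤ 11.

(⟸) This fails: take r = 30. Both 10 ∣ 30 and 3 ∣ 30, yet 30 is not a multiple of 11 (since 30 = 2·11 + 8), so 11 ∤ 30.

(⇒) fails and (⇐) fails.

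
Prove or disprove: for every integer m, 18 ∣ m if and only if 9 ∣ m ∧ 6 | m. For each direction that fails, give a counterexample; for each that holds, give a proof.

Equivalent; both directions hold.

(→) If 18 ∣ m, write m = 18q. Since 18 = 2·9, m = 9·(2q), so 9 ∣ m; and since 18 = 3·6, m = 6·(3q), so 6 ∣ m.

(←) Suppose 9 ∣ m and 6 ∣ m. Any common multiple of 9 and 6 is a multiple of their lcm; here lcm(9, 6) = 9·6/gcd(9, 6) = 54/3 = 18, so 18 ∣ m.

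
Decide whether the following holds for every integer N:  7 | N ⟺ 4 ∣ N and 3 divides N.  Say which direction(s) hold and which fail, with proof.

(→) This fails: take N = 7. Certainly 7 ∣ 7, but 4 ∤ 7.

(←) This fails: take N = 12. Both 4 ∣ 12 and 3 ∣ 12, yet 12 is not a multiple of 7 (since 12 = 1·7 + 5), so 7 ∤ 12.

(⇒) fails and (⇐) fails.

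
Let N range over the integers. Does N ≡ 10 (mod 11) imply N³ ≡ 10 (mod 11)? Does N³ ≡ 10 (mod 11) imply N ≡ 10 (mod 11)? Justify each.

Both directions hold.

(⇒) Suppose N ≡ 10 (mod 11). Write N = 11j + 10. Then (11j + 10)³ = 1331j³ + 3630j² + 3300j + 1000 = 11(121j³ + 330j² + 300j + 90) + 10, so N³ ≡ 10 (mod 11).

(⇐) For the converse, argue contrapositively. If N ≢ 10 (mod 11), then N is congruent to one of 0, 1, 2, 3, 4, 5, 6, 7, 8, 9 modulo 11, and these give N³ ≡ 0, 1, 8, 5, 9, 4, 7, 2, 6, 3 respectively — never 10.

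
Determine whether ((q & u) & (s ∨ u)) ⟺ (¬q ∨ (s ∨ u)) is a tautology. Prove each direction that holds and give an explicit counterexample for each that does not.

Converse. This fails. Under q = F, u = F, s = F, the left side is false but the right side is true.

Forward direction. Assume the antecedent. If q is true, the antecedent forces (q = T, u = T, s = F) or (q = T, u = T, s = T), and ¬q ∨ (s ∨ u) holds there. If q is false, the antecedent cannot hold. Either way ¬q ∨ (s ∨ u) holds.

Only the forward direction holds.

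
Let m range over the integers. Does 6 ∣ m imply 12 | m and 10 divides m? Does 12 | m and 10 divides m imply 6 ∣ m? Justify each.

[⇒] This fails: take m = 6. Certainly 6 ∣ 6, but 12 ∤ 6.

[⇐] Suppose 12 ∣ m and 10 ∣ m. Any common multiple of 12 and 10 is a multiple of their lcm; here lcm(12, 10) = 12·10/gcd(12, 10) = 120/2 = 60, so 60 ∣ m. Since 6 ∣ 60, it follows that 6 ∣ m.

Only the reverse direction holds.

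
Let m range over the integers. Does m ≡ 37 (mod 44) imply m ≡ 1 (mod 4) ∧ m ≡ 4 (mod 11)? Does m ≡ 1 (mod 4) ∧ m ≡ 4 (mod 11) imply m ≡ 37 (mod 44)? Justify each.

(→) Suppose m ≡ 37 (mod 44); write m = 44j + 37. Since 4 ∣ 44, reducing mod 4 gives m ≡ 37 ≡ 1 (mod 4); since 11 ∣ 44, reducing mod 11 gives m ≡ 37 ≡ 4 (mod 11).

(←) Conversely, if m ≡ 1 (mod 4) and m ≡ 4 (mod 11), then by the Chinese remainder theorem m ≡ 37 (mod 44). This is exactly m ≡ 37 (mod 44).

Both implications hold.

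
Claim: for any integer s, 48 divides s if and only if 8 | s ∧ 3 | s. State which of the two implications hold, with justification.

(⇒) If 48 ∣ s, write s = 48q. Since 48 = 6·8, s = 8·(6q), so 8 ∣ s; and since 48 = 16·3, s = 3·(16q), so 3 ∣ s.

(⇐) This fails: take s = 24. Both 8 ∣ 24 and 3 ∣ 24, yet 24 is not a multiple of 48 (since 24 = 0·48 + 24), so 48 ∤ 24.

The forward direction holds; the converse fails.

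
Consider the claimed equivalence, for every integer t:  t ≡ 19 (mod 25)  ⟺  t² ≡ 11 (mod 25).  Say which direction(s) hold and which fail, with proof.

The forward direction holds; the converse fails.

[⇒] Suppose t ≡ 19 (mod 25). Write t = 25j + 19. Then (25j + 19)² = 625j² + 950j + 361 = 25(25j² + 38j + 14) + 11, so t² ≡ 11 (mod 25).

[⇐] This fails: take t = 6. Then 6² = 36 ≡ 11 (mod 25), yet 6 ≡ 6 (mod 25), not 19.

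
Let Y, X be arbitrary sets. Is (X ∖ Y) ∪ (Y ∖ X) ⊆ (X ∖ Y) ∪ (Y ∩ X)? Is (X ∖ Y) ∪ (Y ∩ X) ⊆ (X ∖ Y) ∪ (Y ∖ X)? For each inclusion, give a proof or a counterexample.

(⊆) fails and (⊇) fails.

(⊆) This inclusion fails. Take Y = {1}, X = ∅; then 1 ∈ (X ∖ Y) ∪ (Y ∖ X) but 1 ∉ (X ∖ Y) ∪ (Y ∩ X).

(⊇) This inclusion fails. Take Y = {1}, X = {1}; then 1 ∈ (X ∖ Y) ∪ (Y ∩ X) but 1 ∉ (X ∖ Y) ∪ (Y ∖ X).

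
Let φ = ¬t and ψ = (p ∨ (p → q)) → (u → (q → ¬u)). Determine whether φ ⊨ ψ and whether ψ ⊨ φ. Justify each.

Neither implication holds.

(→) This fails. Under q = T, p = F, t = F, u = T, the left side is true but the right side is false.

(←) This fails. Under q = F, p = F, t = T, u = F, the left side is false but the right side is true.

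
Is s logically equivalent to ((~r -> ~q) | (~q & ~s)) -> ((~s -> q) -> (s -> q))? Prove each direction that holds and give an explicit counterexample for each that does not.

[⇒] This fails. Under r = F, q = F, s = T, the left side is true but the right side is false.

[⇐] This fails. Under r = F, q = F, s = F, the left side is false but the right side is true.

(⇒) fails and (⇐) fails.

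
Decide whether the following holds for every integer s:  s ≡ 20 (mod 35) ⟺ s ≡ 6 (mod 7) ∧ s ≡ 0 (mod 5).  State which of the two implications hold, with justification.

(⟹) Suppose s ≡ 20 (mod 35); write s = 35j + 20. Since 7 ∣ 35, reducing mod 7 gives s ≡ 20 ≡ 6 (mod 7); since 5 ∣ 35, reducing mod 5 gives s ≡ 20 ≡ 0 (mod 5).

(⟸) Conversely, if s ≡ 6 (mod 7) and s ≡ 0 (mod 5), then by the Chinese remainder theorem s ≡ 20 (mod 35). This is exactly s ≡ 20 (mod 35).

Equivalent; both directions hold.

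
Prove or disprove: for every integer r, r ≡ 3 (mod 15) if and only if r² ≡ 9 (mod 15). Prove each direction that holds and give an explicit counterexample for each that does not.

Only the forward implication holds.

Forward direction. Suppose r ≡ 3 (mod 15). Write r = 15j + 3. Then (15j + 3)² = 225j² + 90j + 9 = 15(15j² + 6j) + 9, so r² ≡ 9 (mod 15).

Converse. This fails: take r = 12. Then 12² = 144 ≡ 9 (mod 15), yet 12 ≡ 12 (mod 15), not 3.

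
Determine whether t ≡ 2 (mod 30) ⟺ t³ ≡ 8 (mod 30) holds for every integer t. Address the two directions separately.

The biconditional holds.

(⇒) Suppose t ≡ 2 (mod 30). Write t = 30j + 2. Then (30j + 2)³ = 27000j³ + 5400j² + 360j + 8 = 30(900j³ + 180j² + 12j) + 8, so t³ ≡ 8 (mod 30).

(⇐) Conversely, suppose t³ ≡ 8 (mod 30). The only residue r in {0, …, 29} with r³ ≡ 8 (mod 30) is r = 2, so t ≡ 2 (mod 30).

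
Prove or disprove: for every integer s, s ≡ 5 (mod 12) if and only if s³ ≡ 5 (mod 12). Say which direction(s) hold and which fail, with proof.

(⇒) Suppose s ≡ 5 (mod 12). Write s = 12j + 5. Then (12j + 5)³ = 1728j³ + 2160j² + 900j + 125 = 12(144j³ + 180j² + 75j + 10) + 5, so s³ ≡ 5 (mod 12).

(⇐) For the converse, argue contrapositively. If s ≢ 5 (mod 12), then s is congruent to one of 0, 1, 2, 3, 4, 6, 7, 8, 9, 10, 11 modulo 12, and these give s³ ≡ 0, 1, 8, 3, 4, 0, 7, 8, 9, 4, 11 respectively — never 5.

Both implications hold.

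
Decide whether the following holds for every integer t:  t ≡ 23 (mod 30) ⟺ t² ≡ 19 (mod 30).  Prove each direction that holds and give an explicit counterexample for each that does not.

The forward direction holds; the converse fails.

(←) This fails: take t = 7. Then 7² = 49 ≡ 19 (mod 30), yet 7 ≡ 7 (mod 30), not 23.

(→) Suppose t ≡ 23 (mod 30). Write t = 30j + 23. Then (30j + 23)² = 900j² + 1380j + 529 = 30(30j² + 46j + 17) + 19, so t² ≡ 19 (mod 30).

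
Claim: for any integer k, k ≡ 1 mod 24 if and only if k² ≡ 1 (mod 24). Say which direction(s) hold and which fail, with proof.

The forward direction holds; the converse fails.

(⟹) Suppose k ≡ 1 mod 24. Write k = 24j + 1. Then (24j + 1)² = 576j² + 48j + 1 = 24(24j² + 2j) + 1, so k² ≡ 1 (mod 24).

(⟸) This fails: take k = 5. Then 5² = 25 ≡ 1 (mod 24), yet 5 ≡ 5 (mod 24), not 1.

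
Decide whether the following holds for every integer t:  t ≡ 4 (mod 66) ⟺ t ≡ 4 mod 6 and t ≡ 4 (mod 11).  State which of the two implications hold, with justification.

(⟹) Suppose t ≡ 4 (mod 66); write t = 66j + 4. Since 6 ∣ 66, reducing mod 6 gives t ≡ 4 (mod 6); since 11 ∣ 66, reducing mod 11 gives t ≡ 4 (mod 11).

(⟸) Conversely, if t ≡ 4 (mod 6) and t ≡ 4 (mod 11), then by the Chinese remainder theorem t ≡ 4 (mod 66). This is exactly t ≡ 4 (mod 66).

The biconditional holds.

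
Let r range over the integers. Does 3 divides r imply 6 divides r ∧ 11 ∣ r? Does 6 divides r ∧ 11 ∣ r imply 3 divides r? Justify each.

Only the converse holds.

[⇒] This fails: take r = 3. Certainly 3 ∣ 3, but 6 ∤ 3.

[⇐] Suppose 6 ∣ r and 11 ∣ r. Any common multiple of 6 and 11 is a multiple of their lcm; here gcd(6, 11) = 1, so lcm(6, 11) = 6·11 = 66, so 66 ∣ r. Since 3 ∣ 66, it follows that 3 ∣ r.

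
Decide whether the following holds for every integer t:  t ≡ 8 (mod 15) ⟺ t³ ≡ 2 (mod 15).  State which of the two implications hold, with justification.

Both implications hold.

(⇒) Suppose t ≡ 8 (mod 15). Write t = 15j + 8. Then (15j + 8)³ = 3375j³ + 5400j² + 2880j + 512 = 15(225j³ + 360j² + 192j + 34) + 2, so t³ ≡ 2 (mod 15).

(⇐) Conversely, suppose t³ ≡ 2 (mod 15). The only residue r in {0, …, 14} with r³ ≡ 2 (mod 15) is r = 8, so t ≡ 8 (mod 15).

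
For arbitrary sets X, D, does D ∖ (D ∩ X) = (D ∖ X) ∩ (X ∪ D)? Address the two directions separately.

Both inclusions hold; the sets are equal.

(⟹) Let x ∈ D ∖ (D ∩ X). Then x ∈ D and x ∉ X, from which x ∈ (D ∖ X) ∩ (X ∪ D).

(⟸) Let x ∈ (D ∖ X) ∩ (X ∪ D). Then x ∈ D and x ∉ X, from which x ∈ D ∖ (D ∩ X).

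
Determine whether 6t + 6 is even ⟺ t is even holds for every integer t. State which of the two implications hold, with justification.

(⇒) This fails: take t = 1. Then 6t + 6 = 12, which is even, yet t = 1 is odd, not even.

(⇐) Suppose t is even. Since 6 is even, 6t is even for every t, so 6t + 6 has the same parity as 6, which is even. Hence 6t + 6 is even.

The forward direction fails; the converse holds.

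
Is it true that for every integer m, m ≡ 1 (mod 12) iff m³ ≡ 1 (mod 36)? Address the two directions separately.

(⟹) Suppose m ≡ 1 (mod 12). Working modulo 36, m ∈ {1, 13, 25}; for each such r, r³ ≡ 1 (mod 36).

(⟸) Conversely, the residues r modulo 36 with r³ ≡ 1 (mod 36) are exactly {1, 13, 25}, and each is ≡ 1 (mod 12).

Both directions hold.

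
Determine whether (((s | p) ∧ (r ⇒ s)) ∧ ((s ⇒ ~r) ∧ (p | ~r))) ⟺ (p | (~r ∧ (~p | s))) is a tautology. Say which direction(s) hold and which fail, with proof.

Forward direction. Assume the antecedent. If r is true, the antecedent cannot hold. If r is false, p | (~r ∧ (~p | s)) reduces to true regardless of the other variables. Either way p | (~r ∧ (~p | s)) holds.

Converse. This fails. Under r = F, s = F, p = F, the left side is false but the right side is true.

(⇒) holds; (⇐) fails.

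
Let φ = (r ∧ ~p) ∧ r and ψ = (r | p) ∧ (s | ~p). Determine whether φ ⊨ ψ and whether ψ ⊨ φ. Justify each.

(⇒) holds; (⇐) fails.

(⟹) Assume the antecedent. If p is true, the antecedent cannot hold. If p is false, the antecedent forces (p = F, s = F, r = T) or (p = F, s = T, r = T), and (r | p) ∧ (s | ~p) holds there. Either way (r | p) ∧ (s | ~p) holds.

(⟸) This fails. Under p = T, s = T, r = F, the left side is false but the right side is true.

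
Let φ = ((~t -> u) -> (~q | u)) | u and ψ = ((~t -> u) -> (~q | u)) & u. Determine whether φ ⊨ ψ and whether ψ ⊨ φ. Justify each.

[⇒] This fails. Under u = F, t = F, q = F, the left side is true but the right side is false.

[⇐] Assume the antecedent. If u is true, ((~t -> u) -> (~q | u)) | u reduces to true regardless of the other variables. If u is false, the antecedent cannot hold. Either way ((~t -> u) -> (~q | u)) | u holds.

Not equivalent: only (⇐) holds.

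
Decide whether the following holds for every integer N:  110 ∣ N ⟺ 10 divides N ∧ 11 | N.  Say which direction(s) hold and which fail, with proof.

Equivalent; both directions hold.

(→) If 110 ∣ N, write N = 110q. Since 110 = 11·10, N = 10·(11q), so 10 ∣ N; and since 110 = 10·11, N = 11·(10q), so 11 ∣ N.

(←) Suppose 10 ∣ N and 11 ∣ N. Any common multiple of 10 and 11 is a multiple of their lcm; here gcd(10, 11) = 1, so lcm(10, 11) = 10·11 = 110, so 110 ∣ N.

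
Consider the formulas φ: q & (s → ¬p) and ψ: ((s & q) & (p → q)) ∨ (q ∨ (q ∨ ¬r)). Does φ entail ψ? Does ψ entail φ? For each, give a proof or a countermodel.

(⇒) Assume the antecedent. If q is true, the consequent reduces to true regardless of the other variables. If q is false, the antecedent cannot hold. Either way the consequent holds.

(⇐) This fails. Under s = F, p = F, q = F, r = F, the left side is false but the right side is true.

Only the forward implication holds.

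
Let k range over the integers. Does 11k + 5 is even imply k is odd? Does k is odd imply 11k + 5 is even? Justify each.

The biconditional holds.

(⇒) Suppose 11k + 5 is even. Since 11 is odd, 11k and k have the same parity, so 11k + 5 ≡ k + 5 (mod 2). As 5 is odd, 11k + 5 is even exactly when k is odd. Thus k is odd.

(⇐) Conversely, suppose k is odd; write k = 2j + 1. Then 11k + 5 = 11·(2j + 1) + 5 = 2·11j + 16, which is even.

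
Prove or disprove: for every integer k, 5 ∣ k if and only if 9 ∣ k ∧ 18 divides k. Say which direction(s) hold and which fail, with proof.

[⇒] This fails: take k = 5. Certainly 5 ∣ 5, but 9 ∤ 5.

[⇐] This fails: take k = 18. Both 9 ∣ 18 and 18 ∣ 18, yet 18 is not a multiple of 5 (since 18 = 3·5 + 3), so 5 ∤ 18.

(⇒) fails and (⇐) fails.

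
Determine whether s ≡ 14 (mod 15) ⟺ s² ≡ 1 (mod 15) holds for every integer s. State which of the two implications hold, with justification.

(→) Suppose s ≡ 14 (mod 15). Write s = 15j + 14. Then (15j + 14)² = 225j² + 420j + 196 = 15(15j² + 28j + 13) + 1, so s² ≡ 1 (mod 15).

(←) This fails: take s = 1. Then 1² = 1 ≡ 1 (mod 15), yet 1 ≡ 1 (mod 15), not 14.

(⇒) holds; (⇐) fails.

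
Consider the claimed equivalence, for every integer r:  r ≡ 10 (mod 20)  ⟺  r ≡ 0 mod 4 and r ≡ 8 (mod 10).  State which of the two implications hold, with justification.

Forward direction. This fails: r = 10 gives 10 ≡ 10 (mod 20) but 10 ≡ 2 (mod 4), so the conjunction on the right does not hold.

Converse. This fails: r = 8 satisfies both congruences on the right (8 ≡ 0 mod 4 and 8 ≡ 8 mod 10) yet 8 ≡ 8 (mod 20), not 10.

Neither direction holds.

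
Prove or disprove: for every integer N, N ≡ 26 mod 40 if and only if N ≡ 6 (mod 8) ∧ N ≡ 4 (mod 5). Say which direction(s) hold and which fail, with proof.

(⇒) This fails: N = 26 gives 26 ≡ 26 (mod 40) but 26 ≡ 2 (mod 8), so the conjunction on the right does not hold.

(⇐) This fails: N = 14 satisfies both congruences on the right (14 ≡ 6 mod 8 and 14 ≡ 4 mod 5) yet 14 ≡ 14 (mod 40), not 26.

Neither direction holds.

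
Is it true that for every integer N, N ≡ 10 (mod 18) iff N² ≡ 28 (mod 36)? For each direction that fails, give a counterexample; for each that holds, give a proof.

(⇒) Suppose N ≡ 10 (mod 18). Working modulo 36, N ∈ {10, 28}; for each such r, r² ≡ 28 (mod 36).

(⇐) This fails: take N = 8. Then 8² = 64 ≡ 28 (mod 36), yet 8 ≡ 8 (mod 18), not 10.

Only the forward implication holds.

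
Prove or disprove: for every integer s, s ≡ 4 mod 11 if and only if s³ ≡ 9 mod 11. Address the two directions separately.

(⟸) Suppose s³ ≡ 9 (mod 11). The only residue r in {0, …, 10} with r³ ≡ 9 (mod 11) is r = 4, so s ≡ 4 (mod 11).

(⟹) Suppose s ≡ 4 mod 11. Write s = 11j + 4. Then (11j + 4)³ = 1331j³ + 1452j² + 528j + 64 = 11(121j³ + 132j² + 48j + 5) + 9, so s³ ≡ 9 (mod 11).

The biconditional holds.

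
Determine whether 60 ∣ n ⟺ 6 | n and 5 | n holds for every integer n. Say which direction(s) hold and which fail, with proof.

(→) If 60 ∣ n, write n = 60q. Since 60 = 10·6, n = 6·(10q), so 6 ∣ n; and since 60 = 12·5, n = 5·(12q), so 5 ∣ n.

(←) This fails: take n = 30. Both 6 ∣ 30 and 5 ∣ 30, yet 30 is not a multiple of 60 (since 30 = 0·60 + 30), so 60 ∤ 30.

(⇒) holds; (⇐) fails.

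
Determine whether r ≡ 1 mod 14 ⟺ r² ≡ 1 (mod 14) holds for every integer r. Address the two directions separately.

[⇒] Suppose r ≡ 1 mod 14. Write r = 14j + 1. Then (14j + 1)² = 196j² + 28j + 1 = 14(14j² + 2j) + 1, so r² ≡ 1 (mod 14).

[⇐] This fails: take r = 13. Then 13² = 169 ≡ 1 (mod 14), yet 13 ≡ 13 (mod 14), not 1.

(⇒) holds; (⇐) fails.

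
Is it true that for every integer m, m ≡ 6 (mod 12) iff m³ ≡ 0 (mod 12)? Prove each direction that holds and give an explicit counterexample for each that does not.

(⇒) holds; (⇐) fails.

(→) Suppose m ≡ 6 (mod 12). Write m = 12j + 6. Then (12j + 6)³ = 1728j³ + 2592j² + 1296j + 216 = 12(144j³ + 216j² + 108j + 18) + 0, so m³ ≡ 0 (mod 12).

(←) This fails: take m = 0. Then 0³ = 0 ≡ 0 (mod 12), yet 0 ≡ 0 (mod 12), not 6.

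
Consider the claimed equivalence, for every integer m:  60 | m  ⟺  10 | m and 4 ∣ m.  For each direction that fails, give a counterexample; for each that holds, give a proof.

(⇒) holds; (⇐) fails.

Forward direction. If 60 ∣ m, write m = 60q. Since 60 = 6·10, m = 10·(6q), so 10 ∣ m; and since 60 = 15·4, m = 4·(15q), so 4 ∣ m.

Converse. This fails: take m = 20. Both 10 ∣ 20 and 4 ∣ 20, yet 20 is not a multiple of 60 (since 20 = 0·60 + 20), so 60 ∤ 20.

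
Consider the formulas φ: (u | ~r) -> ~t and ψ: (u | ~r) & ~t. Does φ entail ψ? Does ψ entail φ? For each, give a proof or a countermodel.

(⇒) fails; (⇐) holds.

[⇒] This fails. Under u = F, r = T, t = F, the left side is true but the right side is false.

[⇐] Assume the antecedent. If u is true, the antecedent forces (u = T, r = F, t = F) or (u = T, r = T, t = F), and (u | ~r) -> ~t holds there. If u is false, the antecedent forces (u = F, r = F, t = F), and (u | ~r) -> ~t holds there. Either way (u | ~r) -> ~t holds.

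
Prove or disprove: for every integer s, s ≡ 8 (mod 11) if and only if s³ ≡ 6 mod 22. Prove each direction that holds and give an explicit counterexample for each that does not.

Only the converse holds.

[⇒] This fails: take s = 19. Then 19 ≡ 8 (mod 11), but 19³ = 6859 ≡ 17 (mod 22), not 6.

[⇐] Conversely, the residues r modulo 22 with r³ ≡ 6 (mod 22) are exactly {8}, and each is ≡ 8 (mod 11).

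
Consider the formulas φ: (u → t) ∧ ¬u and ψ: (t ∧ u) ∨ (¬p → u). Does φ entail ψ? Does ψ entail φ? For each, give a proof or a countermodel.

Neither direction holds.

Forward direction. This fails. Under p = F, t = F, u = F, the left side is true but the right side is false.

Converse. This fails. Under p = F, t = F, u = T, the left side is false but the right side is true.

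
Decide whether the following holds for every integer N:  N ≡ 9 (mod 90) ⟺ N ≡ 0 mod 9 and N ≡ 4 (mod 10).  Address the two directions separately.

Neither implication holds.

(→) This fails: N = 9 gives 9 ≡ 9 (mod 90) but 9 ≡ 9 (mod 10), so the conjunction on the right does not hold.

(←) This fails: N = 54 satisfies both congruences on the right (54 ≡ 0 mod 9 and 54 ≡ 4 mod 10) yet 54 ≡ 54 (mod 90), not 9.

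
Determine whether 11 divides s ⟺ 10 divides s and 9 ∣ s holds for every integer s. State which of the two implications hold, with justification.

Both directions fail.

(⟹) This fails: take s = 11. Certainly 11 ∣ 11, but 10 ∤ 11.

(⟸) This fails: take s = 90. Both 10 ∣ 90 and 9 ∣ 90, yet 90 is not a multiple of 11 (since 90 = 8·11 + 2), so 11 ∤ 90.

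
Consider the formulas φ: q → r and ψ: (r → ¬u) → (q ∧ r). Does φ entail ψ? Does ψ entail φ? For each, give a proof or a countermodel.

Only the reverse direction holds.

Forward direction. This fails. Under u = F, q = F, r = F, the left side is true but the right side is false.

Converse. Assume the antecedent. If u is true, the antecedent forces (u = T, q = F, r = T) or (u = T, q = T, r = T), and q → r holds there. If u is false, the antecedent forces (u = F, q = T, r = T), and q → r holds there. Either way q → r holds.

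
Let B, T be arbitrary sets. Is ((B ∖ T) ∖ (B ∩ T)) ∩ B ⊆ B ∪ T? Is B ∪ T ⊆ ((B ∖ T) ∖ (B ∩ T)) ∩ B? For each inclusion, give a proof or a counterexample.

(⊆) holds; (⊇) fails.

Forward inclusion. Let x ∈ ((B ∖ T) ∖ (B ∩ T)) ∩ B. Then x ∈ B and x ∉ T, from which x ∈ B ∪ T.

Reverse inclusion. This inclusion fails. Take B = ∅, T = {1}; then 1 ∈ B ∪ T but 1 ∉ ((B ∖ T) ∖ (B ∩ T)) ∩ B.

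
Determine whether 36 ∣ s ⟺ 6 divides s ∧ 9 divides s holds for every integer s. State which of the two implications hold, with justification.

(→) If 36 ∣ s, write s = 36q. Since 36 = 6·6, s = 6·(6q), so 6 ∣ s; and since 36 = 4·9, s = 9·(4q), so 9 ∣ s.

(←) This fails: take s = 18. Both 6 ∣ 18 and 9 ∣ 18, yet 18 is not a multiple of 36 (since 18 = 0·36 + 18), so 36 ∤ 18.

Only the forward direction holds.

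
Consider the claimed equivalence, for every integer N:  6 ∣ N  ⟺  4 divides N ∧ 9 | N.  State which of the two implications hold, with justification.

(←) Suppose 4 ∣ N and 9 ∣ N. Any common multiple of 4 and 9 is a multiple of their lcm; here gcd(4, 9) = 1, so lcm(4, 9) = 4·9 = 36, so 36 ∣ N. Since 6 ∣ 36, it follows that 6 ∣ N.

(→) This fails: take N = 6. Certainly 6 ∣ 6, but 4 ∤ 6.

The forward direction fails; the converse holds.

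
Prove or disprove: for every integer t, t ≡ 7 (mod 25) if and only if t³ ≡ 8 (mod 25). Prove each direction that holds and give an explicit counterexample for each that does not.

[⇒] This fails: take t = 7. Then 7 ≡ 7 (mod 25), but 7³ = 343 ≡ 18 (mod 25), not 8.

[⇐] This fails: take t = 2. Then 2³ = 8 ≡ 8 (mod 25), yet 2 ≡ 2 (mod 25), not 7.

(⇒) fails and (⇐) fails.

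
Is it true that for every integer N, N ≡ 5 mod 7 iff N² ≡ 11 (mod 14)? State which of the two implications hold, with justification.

[⇒] This fails: take N = 12. Then 12 ≡ 5 (mod 7), but 12² = 144 ≡ 4 (mod 14), not 11.

[⇐] This fails: take N = 9. Then 9² = 81 ≡ 11 (mod 14), yet 9 ≡ 2 (mod 7), not 5.

Both directions fail.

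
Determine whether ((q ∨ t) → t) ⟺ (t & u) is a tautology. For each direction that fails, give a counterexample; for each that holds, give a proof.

[⇒] This fails. Under q = F, t = F, u = F, the left side is true but the right side is false.

[⇐] Assume the antecedent. If q is true, the antecedent forces (q = T, t = T, u = T), and (q ∨ t) → t holds there. If q is false, (q ∨ t) → t reduces to true regardless of the other variables. Either way (q ∨ t) → t holds.

Only the reverse direction holds.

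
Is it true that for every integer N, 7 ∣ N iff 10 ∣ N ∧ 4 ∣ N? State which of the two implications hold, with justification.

(⇒) This fails: take N = 7. Certainly 7 ∣ 7, but 10 ∤ 7.

(⇐) This fails: take N = 20. Both 10 ∣ 20 and 4 ∣ 20, yet 20 is not a multiple of 7 (since 20 = 2·7 + 6), so 7 ∤ 20.

Neither implication holds.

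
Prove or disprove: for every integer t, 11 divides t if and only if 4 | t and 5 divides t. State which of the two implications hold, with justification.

(⇒) This fails: take t = 11. Certainly 11 ∣ 11, but 4 ∤ 11.

(⇐) This fails: take t = 20. Both 4 ∣ 20 and 5 ∣ 20, yet 20 is not a multiple of 11 (since 20 = 1·11 + 9), so 11 ∤ 20.

(⇒) fails and (⇐) fails.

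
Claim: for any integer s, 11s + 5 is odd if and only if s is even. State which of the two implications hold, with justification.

Both implications hold.

[⇒] Suppose 11s + 5 is odd. Since 11 is odd, 11s and s have the same parity, so 11s + 5 ≡ s + 5 (mod 2). As 5 is odd, 11s + 5 is odd exactly when s is even. Thus s is even.

[⇐] Conversely, suppose s is even; write s = 2j. Then 11s + 5 = 11·(2j) + 5 = 2·11j + 5, which is odd.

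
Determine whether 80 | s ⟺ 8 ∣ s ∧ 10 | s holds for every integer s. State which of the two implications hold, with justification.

(⇒) holds; (⇐) fails.

(→) If 80 ∣ s, write s = 80q. Since 80 = 10·8, s = 8·(10q), so 8 ∣ s; and since 80 = 8·10, s = 10·(8q), so 10 ∣ s.

(←) This fails: take s = 40. Both 8 ∣ 40 and 10 ∣ 40, yet 40 is not a multiple of 80 (since 40 = 0·80 + 40), so 80 ∤ 40.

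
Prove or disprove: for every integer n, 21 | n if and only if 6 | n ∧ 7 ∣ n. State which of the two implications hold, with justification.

[⇐] Suppose 6 ∣ n and 7 ∣ n. Any common multiple of 6 and 7 is a multiple of their lcm; here gcd(6, 7) = 1, so lcm(6, 7) = 6·7 = 42, so 42 ∣ n. Since 21 ∣ 42, it follows that 21 ∣ n.

[⇒] This fails: take n = 21. Certainly 21 ∣ 21, but 6 ∤ 21.

Only the converse holds.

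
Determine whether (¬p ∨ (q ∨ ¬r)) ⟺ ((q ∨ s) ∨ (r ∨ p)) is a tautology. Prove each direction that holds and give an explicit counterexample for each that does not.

Forward direction. This fails. Under s = F, r = F, q = F, p = F, the left side is true but the right side is false.

Converse. This fails. Under s = F, r = T, q = F, p = T, the left side is false but the right side is true.

(⇒) fails and (⇐) fails.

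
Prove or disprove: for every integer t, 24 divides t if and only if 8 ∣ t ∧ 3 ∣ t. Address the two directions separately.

[⇒] If 24 ∣ t, write t = 24q. Since 24 = 3·8, t = 8·(3q), so 8 ∣ t; and since 24 = 8·3, t = 3·(8q), so 3 ∣ t.

[⇐] Suppose 8 ∣ t and 3 ∣ t. Any common multiple of 8 and 3 is a multiple of their lcm; here gcd(8, 3) = 1, so lcm(8, 3) = 8·3 = 24, so 24 ∣ t.

Both directions hold.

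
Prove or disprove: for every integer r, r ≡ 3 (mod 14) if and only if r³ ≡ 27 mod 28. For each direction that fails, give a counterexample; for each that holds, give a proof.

Neither direction holds.

(⟹) This fails: take r = 17. Then 17 ≡ 3 (mod 14), but 17³ = 4913 ≡ 13 (mod 28), not 27.

(⟸) This fails: take r = 19. Then 19³ = 6859 ≡ 27 (mod 28), yet 19 ≡ 5 (mod 14), not 3.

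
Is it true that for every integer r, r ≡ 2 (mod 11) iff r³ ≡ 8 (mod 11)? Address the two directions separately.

Both implications hold.

[⇐] For the converse, argue contrapositively. If r ≢ 2 (mod 11), then r is congruent to one of 0, 1, 3, 4, 5, 6, 7, 8, 9, 10 modulo 11, and these give r³ ≡ 0, 1, 5, 9, 4, 7, 2, 6, 3, 10 respectively — never 8.

[⇒] Suppose r ≡ 2 (mod 11). Write r = 11j + 2. Then (11j + 2)³ = 1331j³ + 726j² + 132j + 8 = 11(121j³ + 66j² + 12j) + 8, so r³ ≡ 8 (mod 11).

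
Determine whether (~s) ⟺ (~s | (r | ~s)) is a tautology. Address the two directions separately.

Not equivalent: only (⇒) holds.

(⇒) Assume the antecedent. If r is true, ~s | (r | ~s) reduces to true regardless of the other variables. If r is false, the antecedent forces (r = F, s = F), and ~s | (r | ~s) holds there. Either way ~s | (r | ~s) holds.

(⇐) This fails. Under r = T, s = T, the left side is false but the right side is true.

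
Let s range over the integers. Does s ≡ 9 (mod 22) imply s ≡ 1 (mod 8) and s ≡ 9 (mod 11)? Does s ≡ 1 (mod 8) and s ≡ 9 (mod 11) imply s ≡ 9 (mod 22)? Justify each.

(⇒) fails; (⇐) holds.

(⇒) This fails: s = 75 gives 75 ≡ 9 (mod 22) but 75 ≡ 3 (mod 8), so the conjunction on the right does not hold.

(⇐) Conversely, if s ≡ 1 (mod 8) and s ≡ 9 (mod 11), then by the Chinese remainder theorem s ≡ 9 (mod 88). Since 9 ≡ 9 (mod 22) and 22 ∣ 88, we get s ≡ 9 (mod 22).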